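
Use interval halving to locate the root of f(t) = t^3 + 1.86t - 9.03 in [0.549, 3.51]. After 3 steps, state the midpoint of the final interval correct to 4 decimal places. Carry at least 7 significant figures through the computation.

1.8444

f(0.549000) = -7.843391, f(3.510000) = 40.742151 (opposite signs)
step 1: m = 2.029500, f(m) = 3.104117 > 0 → root in [0.549000, 2.029500]
step 2: m = 1.289250, f(m) = -4.489048 < 0 → root in [1.289250, 2.029500]
step 3: m = 1.659375, f(m) = -1.374431 < 0 → root in [1.659375, 2.029500]
Midpoint of [1.659375, 2.029500] = 1.844438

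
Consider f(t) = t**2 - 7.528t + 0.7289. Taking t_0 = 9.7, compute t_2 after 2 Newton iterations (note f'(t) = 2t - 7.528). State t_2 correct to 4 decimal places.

Newton update: t ← t − f(t)/f'(t).
t_0 = 9.700000: f = 21.797300, f' = 11.872000 → t_1 = 9.700000 - (21.797300)/(11.872000) = 7.863974
t_1 = 7.863974: f = 3.370991, f' = 8.199948 → t_2 = 7.863974 - (3.370991)/(8.199948) = 7.452875

7.4529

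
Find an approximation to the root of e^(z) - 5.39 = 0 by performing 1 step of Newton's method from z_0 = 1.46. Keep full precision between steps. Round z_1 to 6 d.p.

Newton update: z ← z − f(z)/f'(z).
f'(z) = e^(z)
z_0 = 1.460000: f = -1.084040, f' = 4.305960 → z_1 = 1.460000 - (-1.084040)/(4.305960) = 1.711754

1.711754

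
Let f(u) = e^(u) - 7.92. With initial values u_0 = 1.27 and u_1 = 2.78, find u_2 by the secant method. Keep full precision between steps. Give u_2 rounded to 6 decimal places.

1.794146

f(u_0) = -4.359147, f(u_1) = 8.199021
u_2 = 2.780000 - (8.199021)·(2.780000 - 1.270000)/(8.199021 - (-4.359147)) = 1.794146; f(u_2) = -1.905664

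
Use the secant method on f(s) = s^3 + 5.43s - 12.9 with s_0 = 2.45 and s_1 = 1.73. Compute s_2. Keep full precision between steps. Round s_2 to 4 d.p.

f(s_0) = 15.109625, f(s_1) = 1.671617
s_2 = 1.730000 - (1.671617)·(1.730000 - 2.450000)/(1.671617 - (15.109625)) = 1.640436; f(s_2) = 0.422028

1.6404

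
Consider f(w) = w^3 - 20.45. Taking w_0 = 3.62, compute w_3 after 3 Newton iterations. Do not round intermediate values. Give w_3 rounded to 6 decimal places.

f'(w) = 3w^2
w_0 = 3.620000: f = 26.987928, f' = 39.313200 → w_1 = 3.620000 - (26.987928)/(39.313200) = 2.933515
w_1 = 2.933515: f = 4.794390, f' = 25.816528 → w_2 = 2.933515 - (4.794390)/(25.816528) = 2.747805
w_2 = 2.747805: f = 0.297110, f' = 22.651293 → w_3 = 2.747805 - (0.297110)/(22.651293) = 2.734688

2.734688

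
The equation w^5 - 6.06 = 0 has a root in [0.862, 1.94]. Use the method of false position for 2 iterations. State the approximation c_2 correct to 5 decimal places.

1.23492

f(0.862000) = -5.584077, f(1.940000) = 21.419489
step 1: c = 1.084920, f(c) = -4.556897 < 0 → new bracket [1.084920, 1.940000]
step 2: c = 1.234922, f(c) = -3.187912 < 0 → new bracket [1.234922, 1.940000]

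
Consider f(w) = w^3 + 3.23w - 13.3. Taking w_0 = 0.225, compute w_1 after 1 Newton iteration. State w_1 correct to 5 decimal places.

f'(w) = 3w^2 + 3.23
w_0 = 0.225000: f = -12.561859, f' = 3.381875 → w_1 = 0.225000 - (-12.561859)/(3.381875) = 3.939466

3.93947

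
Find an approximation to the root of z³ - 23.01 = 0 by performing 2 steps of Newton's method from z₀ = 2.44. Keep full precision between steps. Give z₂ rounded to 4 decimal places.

2.8460

f'(z) = 3z²
z_0 = 2.440000: f = -8.483216, f' = 17.860800 → z_1 = 2.440000 - (-8.483216)/(17.860800) = 2.914963
z_1 = 2.914963: f = 1.758463, f' = 25.491025 → z_2 = 2.914963 - (1.758463)/(25.491025) = 2.845979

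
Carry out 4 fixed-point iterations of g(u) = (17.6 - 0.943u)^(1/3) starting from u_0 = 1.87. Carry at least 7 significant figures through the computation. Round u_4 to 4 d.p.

u_1 = g(1.870000) = 2.511234
u_2 = g(2.511234) = 2.478857
u_3 = g(2.478857) = 2.480512
u_4 = g(2.480512) = 2.480427

2.4804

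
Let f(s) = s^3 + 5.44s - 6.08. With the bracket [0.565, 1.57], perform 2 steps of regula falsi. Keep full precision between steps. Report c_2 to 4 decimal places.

0.9398

False-position update: c = (a·f(b) − b·f(a))/(f(b) − f(a)); replace the endpoint whose sign matches f(c).
f(0.565000) = -2.826038, f(1.570000) = 6.330693
step 1: c = 0.875173, f(c) = -0.648742 < 0 → new bracket [0.875173, 1.570000]
step 2: c = 0.939757, f(c) = -0.137780 < 0 → new bracket [0.939757, 1.570000]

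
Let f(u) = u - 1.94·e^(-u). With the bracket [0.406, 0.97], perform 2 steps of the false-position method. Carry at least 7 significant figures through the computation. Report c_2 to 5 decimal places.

0.84002

f(0.406000) = -0.886642, f(0.970000) = 0.234579
step 1: c = 0.852001, f(c) = 0.024474 > 0 → new bracket [0.406000, 0.852001]
step 2: c = 0.840021, f(c) = 0.002520 > 0 → new bracket [0.406000, 0.840021]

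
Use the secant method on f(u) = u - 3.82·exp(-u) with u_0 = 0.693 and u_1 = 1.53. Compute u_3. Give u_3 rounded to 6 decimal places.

1.172846

Secant update: u_(k+1) = u_k − f(u_k)·(u_k − u_(k-1))/(f(u_k) − f(u_(k-1))).
f(u_0) = -1.217281, f(u_1) = 0.702834
u_2 = 1.530000 - (0.702834)·(1.530000 - 0.693000)/(0.702834 - (-1.217281)) = 1.223627; f(u_2) = 0.099930
u_3 = 1.223627 - (0.099930)·(1.223627 - 1.530000)/(0.099930 - (0.702834)) = 1.172846; f(u_3) = -0.009387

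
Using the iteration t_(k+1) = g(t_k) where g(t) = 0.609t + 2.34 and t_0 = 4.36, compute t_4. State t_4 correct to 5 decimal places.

5.76118

t_1 = g(4.360000) = 4.995240
t_2 = g(4.995240) = 5.382101
t_3 = g(5.382101) = 5.617700
t_4 = g(5.617700) = 5.761179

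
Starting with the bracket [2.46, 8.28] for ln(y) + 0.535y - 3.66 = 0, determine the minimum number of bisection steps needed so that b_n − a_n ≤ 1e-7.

26

Initial width b − a = 8.28 − 2.46 = 5.820000.
After n steps the width is (b−a)/2^n; need (b−a)/2^n ≤ 1e-7.
So n ≥ log₂(5.820000/1e-7) = log₂(58200000.0000) ≈ 25.7945.
Hence n = 26.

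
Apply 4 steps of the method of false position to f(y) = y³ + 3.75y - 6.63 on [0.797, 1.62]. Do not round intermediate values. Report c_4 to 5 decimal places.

False-position update: c = (a·f(b) − b·f(a))/(f(b) − f(a)); replace the endpoint whose sign matches f(c).
f(0.797000) = -3.134988, f(1.620000) = 3.696528
step 1: c = 1.174675, f(c) = -0.604077 < 0 → new bracket [1.174675, 1.620000]
step 2: c = 1.237227, f(c) = -0.096536 < 0 → new bracket [1.237227, 1.620000]
step 3: c = 1.246969, f(c) = -0.014915 < 0 → new bracket [1.246969, 1.620000]
step 4: c = 1.248468, f(c) = -0.002292 < 0 → new bracket [1.248468, 1.620000]

1.24847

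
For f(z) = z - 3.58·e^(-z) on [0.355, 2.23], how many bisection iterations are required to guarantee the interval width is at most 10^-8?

Initial width b − a = 2.23 − 0.355 = 1.875000.
After n steps the width is (b−a)/2^n; need (b−a)/2^n ≤ 10^-8.
So n ≥ log₂(1.875000/10^-8) = log₂(187500000.0000) ≈ 27.4823.
Hence n = 28.

28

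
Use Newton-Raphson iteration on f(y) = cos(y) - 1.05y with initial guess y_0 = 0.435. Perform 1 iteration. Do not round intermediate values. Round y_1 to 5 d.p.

0.74091

Newton update: y ← y − f(y)/f'(y).
f'(y) = -sin(y) - 1.05
y_0 = 0.435000: f = 0.450120, f' = -1.471410 → y_1 = 0.435000 - (0.450120)/(-1.471410) = 0.740911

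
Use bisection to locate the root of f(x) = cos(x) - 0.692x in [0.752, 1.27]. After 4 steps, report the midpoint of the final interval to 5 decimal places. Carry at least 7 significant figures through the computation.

0.89769

f(0.752000) = 0.209940, f(1.270000) = -0.582559 (opposite signs)
step 1: m = 1.011000, f(m) = -0.168598 < 0 → root in [0.752000, 1.011000]
step 2: m = 0.881500, f(m) = 0.025996 > 0 → root in [0.881500, 1.011000]
step 3: m = 0.946250, f(m) = -0.070076 < 0 → root in [0.881500, 0.946250]
step 4: m = 0.913875, f(m) = -0.021720 < 0 → root in [0.881500, 0.913875]
Midpoint of [0.881500, 0.913875] = 0.897687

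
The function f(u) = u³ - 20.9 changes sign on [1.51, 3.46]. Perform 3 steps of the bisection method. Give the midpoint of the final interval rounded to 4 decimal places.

f(1.510000) = -17.457049, f(3.460000) = 20.521736 (opposite signs)
step 1: m = 2.485000, f(m) = -5.554566 < 0 → root in [2.485000, 3.460000]
step 2: m = 2.972500, f(m) = 5.364285 > 0 → root in [2.485000, 2.972500]
step 3: m = 2.728750, f(m) = -0.581519 < 0 → root in [2.728750, 2.972500]
Midpoint of [2.728750, 2.972500] = 2.850625

2.8506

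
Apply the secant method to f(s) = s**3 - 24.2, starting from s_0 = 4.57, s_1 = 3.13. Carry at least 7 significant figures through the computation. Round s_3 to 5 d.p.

2.89964

f(s_0) = 71.243993, f(s_1) = 6.464297
s_2 = 3.130000 - (6.464297)·(3.130000 - 4.570000)/(6.464297 - (71.243993)) = 2.986304; f(s_2) = 2.431892
s_3 = 2.986304 - (2.431892)·(2.986304 - 3.130000)/(2.431892 - (6.464297)) = 2.899643; f(s_3) = 0.179986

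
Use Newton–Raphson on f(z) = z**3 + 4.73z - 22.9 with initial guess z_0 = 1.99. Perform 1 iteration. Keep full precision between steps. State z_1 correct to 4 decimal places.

2.3275

f'(z) = 3z**2 + 4.73
z_0 = 1.990000: f = -5.606701, f' = 16.610300 → z_1 = 1.990000 - (-5.606701)/(16.610300) = 2.327544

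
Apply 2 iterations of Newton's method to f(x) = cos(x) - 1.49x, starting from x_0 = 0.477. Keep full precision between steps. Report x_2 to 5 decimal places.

f'(x) = -sin(x) - 1.49
x_0 = 0.477000: f = 0.177646, f' = -1.949116 → x_1 = 0.477000 - (0.177646)/(-1.949116) = 0.568142
x_1 = 0.568142: f = -0.003629, f' = -2.028067 → x_2 = 0.568142 - (-0.003629)/(-2.028067) = 0.566352

0.56635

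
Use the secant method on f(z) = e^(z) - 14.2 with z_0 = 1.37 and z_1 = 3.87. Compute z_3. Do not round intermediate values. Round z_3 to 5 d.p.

2.28826

f(z_0) = -10.264649, f(z_1) = 33.742386
z_2 = 3.870000 - (33.742386)·(3.870000 - 1.370000)/(33.742386 - (-10.264649)) = 1.953125; f(z_2) = -7.149310
z_3 = 1.953125 - (-7.149310)·(1.953125 - 3.870000)/(-7.149310 - (33.742386)) = 2.288263; f(z_3) = -4.342203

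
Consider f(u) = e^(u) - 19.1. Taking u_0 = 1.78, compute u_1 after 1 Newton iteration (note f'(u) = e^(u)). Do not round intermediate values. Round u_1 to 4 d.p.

4.0010

u_0 = 1.780000: f = -13.170144, f' = 5.929856 → u_1 = 1.780000 - (-13.170144)/(5.929856) = 4.000989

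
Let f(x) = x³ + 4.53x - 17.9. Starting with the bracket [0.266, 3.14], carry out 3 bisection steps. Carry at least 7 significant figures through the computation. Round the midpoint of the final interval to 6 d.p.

1.882625

f(0.266000) = -16.676199, f(3.140000) = 27.283344 (opposite signs)
step 1: m = 1.703000, f(m) = -5.246354 < 0 → root in [1.703000, 3.140000]
step 2: m = 2.421500, f(m) = 7.268253 > 0 → root in [1.703000, 2.421500]
step 3: m = 2.062250, f(m) = 0.212484 > 0 → root in [1.703000, 2.062250]
Midpoint of [1.703000, 2.062250] = 1.882625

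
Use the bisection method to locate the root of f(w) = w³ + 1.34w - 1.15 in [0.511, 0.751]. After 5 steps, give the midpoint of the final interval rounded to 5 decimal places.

f(0.511000) = -0.331827, f(0.751000) = 0.279905 (opposite signs)
step 1: m = 0.631000, f(m) = -0.053220 < 0 → root in [0.631000, 0.751000]
step 2: m = 0.691000, f(m) = 0.105879 > 0 → root in [0.631000, 0.691000]
step 3: m = 0.661000, f(m) = 0.024545 > 0 → root in [0.631000, 0.661000]
step 4: m = 0.646000, f(m) = -0.014774 < 0 → root in [0.646000, 0.661000]
step 5: m = 0.653500, f(m) = 0.004775 > 0 → root in [0.646000, 0.653500]
Midpoint of [0.646000, 0.653500] = 0.649750

0.64975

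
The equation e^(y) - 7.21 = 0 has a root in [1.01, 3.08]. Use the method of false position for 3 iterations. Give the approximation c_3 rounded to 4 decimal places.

1.8698

False-position update: c = (a·f(b) − b·f(a))/(f(b) − f(a)); replace the endpoint whose sign matches f(c).
f(1.010000) = -4.464399, f(3.080000) = 14.548402
step 1: c = 1.496057, f(c) = -2.745947 < 0 → new bracket [1.496057, 3.080000]
step 2: c = 1.747551, f(c) = -1.469473 < 0 → new bracket [1.747551, 3.080000]
step 3: c = 1.869789, f(c) = -0.723071 < 0 → new bracket [1.869789, 3.080000]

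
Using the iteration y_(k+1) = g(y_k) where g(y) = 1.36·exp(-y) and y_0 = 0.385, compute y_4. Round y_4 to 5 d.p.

0.61521

y_1 = g(0.385000) = 0.925413
y_2 = g(0.925413) = 0.539060
y_3 = g(0.539060) = 0.793283
y_4 = g(0.793283) = 0.615206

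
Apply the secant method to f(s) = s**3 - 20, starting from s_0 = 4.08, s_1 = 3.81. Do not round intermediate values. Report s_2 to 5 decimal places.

f(s_0) = 47.917312, f(s_1) = 35.306341
s_2 = 3.810000 - (35.306341)·(3.810000 - 4.080000)/(35.306341 - (47.917312)) = 3.054094; f(s_2) = 8.487024

3.05409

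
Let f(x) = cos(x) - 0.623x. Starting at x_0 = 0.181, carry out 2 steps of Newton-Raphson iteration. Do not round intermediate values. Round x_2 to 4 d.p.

0.9561

f'(x) = -sin(x) - 0.623
x_0 = 0.181000: f = 0.870901, f' = -0.803013 → x_1 = 0.181000 - (0.870901)/(-0.803013) = 1.265541
x_1 = 1.265541: f = -0.487896, f' = -1.576770 → x_2 = 1.265541 - (-0.487896)/(-1.576770) = 0.956114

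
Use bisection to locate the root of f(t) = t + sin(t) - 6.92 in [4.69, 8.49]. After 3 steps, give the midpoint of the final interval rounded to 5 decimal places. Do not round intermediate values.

6.82750

f(4.690000) = -3.229749, f(8.490000) = 2.374467 (opposite signs)
step 1: m = 6.590000, f(m) = -0.027976 < 0 → root in [6.590000, 8.490000]
step 2: m = 7.540000, f(m) = 1.571111 > 0 → root in [6.590000, 7.540000]
step 3: m = 7.065000, f(m) = 0.849568 > 0 → root in [6.590000, 7.065000]
Midpoint of [6.590000, 7.065000] = 6.827500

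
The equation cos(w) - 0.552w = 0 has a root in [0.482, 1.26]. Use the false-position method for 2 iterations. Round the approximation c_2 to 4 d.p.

False-position update: c = (a·f(b) − b·f(a))/(f(b) − f(a)); replace the endpoint whose sign matches f(c).
f(0.482000) = 0.620006, f(1.260000) = -0.389703
step 1: c = 0.959726, f(c) = 0.043975 > 0 → new bracket [0.959726, 1.260000]
step 2: c = 0.990174, f(c) = 0.001968 > 0 → new bracket [0.990174, 1.260000]

0.9902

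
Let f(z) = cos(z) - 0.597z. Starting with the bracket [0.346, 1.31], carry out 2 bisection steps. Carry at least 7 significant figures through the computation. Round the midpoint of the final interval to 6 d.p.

0.948500

f(0.346000) = 0.734175, f(1.310000) = -0.524220 (opposite signs)
step 1: m = 0.828000, f(m) = 0.182034 > 0 → root in [0.828000, 1.310000]
step 2: m = 1.069000, f(m) = -0.157192 < 0 → root in [0.828000, 1.069000]
Midpoint of [0.828000, 1.069000] = 0.948500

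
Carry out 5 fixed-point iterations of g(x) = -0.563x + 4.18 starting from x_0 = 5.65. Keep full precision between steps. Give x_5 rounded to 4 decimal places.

2.5060

x_1 = g(5.650000) = 0.999050
x_2 = g(0.999050) = 3.617535
x_3 = g(3.617535) = 2.143328
x_4 = g(2.143328) = 2.973306
x_5 = g(2.973306) = 2.506028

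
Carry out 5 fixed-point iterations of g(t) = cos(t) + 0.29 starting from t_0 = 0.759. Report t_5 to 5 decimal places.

0.94866

t_1 = g(0.759000) = 1.015525
t_2 = g(1.015525) = 0.817174
t_3 = g(0.817174) = 0.974285
t_4 = g(0.974285) = 0.851760
t_5 = g(0.851760) = 0.948660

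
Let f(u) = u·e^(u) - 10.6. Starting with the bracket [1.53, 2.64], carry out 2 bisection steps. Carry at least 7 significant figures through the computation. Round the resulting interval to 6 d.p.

[1.530000, 1.807500]

f(1.530000) = -3.534189, f(2.640000) = 26.394858 (opposite signs)
step 1: m = 2.085000, f(m) = 6.172973 > 0 → root in [1.530000, 2.085000]
step 2: m = 1.807500, f(m) = 0.417057 > 0 → root in [1.530000, 1.807500]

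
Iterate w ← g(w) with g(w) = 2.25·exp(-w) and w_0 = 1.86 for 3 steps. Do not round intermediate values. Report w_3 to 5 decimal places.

0.46107

w_1 = g(1.860000) = 0.350263
w_2 = g(0.350263) = 1.585131
w_3 = g(1.585131) = 0.461072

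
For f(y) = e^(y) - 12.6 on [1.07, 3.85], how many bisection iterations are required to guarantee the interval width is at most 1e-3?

12

Initial width b − a = 3.85 − 1.07 = 2.780000.
After n steps the width is (b−a)/2^n; need (b−a)/2^n ≤ 1e-3.
So n ≥ log₂(2.780000/1e-3) = log₂(2780.0000) ≈ 11.4409.
Hence n = 12.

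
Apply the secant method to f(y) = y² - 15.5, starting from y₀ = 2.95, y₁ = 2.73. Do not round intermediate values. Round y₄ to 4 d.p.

3.9360

f(y_0) = -6.797500, f(y_1) = -8.047100
y_2 = 2.730000 - (-8.047100)·(2.730000 - 2.950000)/(-8.047100 - (-6.797500)) = 4.146743; f(y_2) = 1.695477
y_3 = 4.146743 - (1.695477)·(4.146743 - 2.730000)/(1.695477 - (-8.047100)) = 3.900191; f(y_3) = -0.288513
y_4 = 3.900191 - (-0.288513)·(3.900191 - 4.146743)/(-0.288513 - (1.695477)) = 3.936044; f(y_4) = -0.007554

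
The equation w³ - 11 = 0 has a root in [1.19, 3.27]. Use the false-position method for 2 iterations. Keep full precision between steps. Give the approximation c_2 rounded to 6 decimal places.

f(1.190000) = -9.314841, f(3.270000) = 23.965783
step 1: c = 1.772167, f(c) = -5.434378 < 0 → new bracket [1.772167, 3.270000]
step 2: c = 2.049029, f(c) = -2.397113 < 0 → new bracket [2.049029, 3.270000]

2.049029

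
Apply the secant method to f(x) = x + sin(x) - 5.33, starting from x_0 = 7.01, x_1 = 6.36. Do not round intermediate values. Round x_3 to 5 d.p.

5.79635

f(x_0) = 2.344493, f(x_1) = 1.106739
x_2 = 6.360000 - (1.106739)·(6.360000 - 7.010000)/(1.106739 - (2.344493)) = 5.778801; f(x_2) = -0.034467
x_3 = 5.778801 - (-0.034467)·(5.778801 - 6.360000)/(-0.034467 - (1.106739)) = 5.796355; f(x_3) = -0.001472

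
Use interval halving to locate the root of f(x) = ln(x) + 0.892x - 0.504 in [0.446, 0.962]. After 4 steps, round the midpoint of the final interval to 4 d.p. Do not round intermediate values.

f(0.446000) = -0.913604, f(0.962000) = 0.315363 (opposite signs)
step 1: m = 0.704000, f(m) = -0.227009 < 0 → root in [0.704000, 0.962000]
step 2: m = 0.833000, f(m) = 0.056314 > 0 → root in [0.704000, 0.833000]
step 3: m = 0.768500, f(m) = -0.081813 < 0 → root in [0.768500, 0.833000]
step 4: m = 0.800750, f(m) = -0.011937 < 0 → root in [0.800750, 0.833000]
Midpoint of [0.800750, 0.833000] = 0.816875

0.8169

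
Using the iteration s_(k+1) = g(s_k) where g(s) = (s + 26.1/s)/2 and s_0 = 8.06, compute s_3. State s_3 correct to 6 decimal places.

5.108881

s_1 = g(8.060000) = 5.649107
s_2 = g(5.649107) = 5.134653
s_3 = g(5.134653) = 5.108881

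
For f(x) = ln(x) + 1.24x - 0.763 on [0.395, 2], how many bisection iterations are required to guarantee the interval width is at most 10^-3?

Initial width b − a = 2 − 0.395 = 1.605000.
After n steps the width is (b−a)/2^n; need (b−a)/2^n ≤ 10^-3.
So n ≥ log₂(1.605000/10^-3) = log₂(1605.0000) ≈ 10.6484.
Hence n = 11.

11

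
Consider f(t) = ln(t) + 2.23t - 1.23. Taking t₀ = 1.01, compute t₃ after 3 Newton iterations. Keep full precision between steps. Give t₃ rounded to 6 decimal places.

0.707031

Newton update: t ← t − f(t)/f'(t).
f'(t) = 1/t + 2.23
t_0 = 1.010000: f = 1.032250, f' = 3.220099 → t_1 = 1.010000 - (1.032250)/(3.220099) = 0.689435
t_1 = 0.689435: f = -0.064442, f' = 3.680463 → t_2 = 0.689435 - (-0.064442)/(3.680463) = 0.706944
t_2 = 0.706944: f = -0.000317, f' = 3.644538 → t_3 = 0.706944 - (-0.000317)/(3.644538) = 0.707031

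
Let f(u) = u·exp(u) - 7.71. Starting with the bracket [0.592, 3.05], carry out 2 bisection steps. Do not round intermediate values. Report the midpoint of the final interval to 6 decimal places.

f(0.592000) = -6.639901, f(3.050000) = 56.691800 (opposite signs)
step 1: m = 1.821000, f(m) = 3.540199 > 0 → root in [0.592000, 1.821000]
step 2: m = 1.206500, f(m) = -3.678157 < 0 → root in [1.206500, 1.821000]
Midpoint of [1.206500, 1.821000] = 1.513750

1.513750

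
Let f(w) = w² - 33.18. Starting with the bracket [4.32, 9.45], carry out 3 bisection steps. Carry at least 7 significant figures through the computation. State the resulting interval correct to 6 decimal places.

f(4.320000) = -14.517600, f(9.450000) = 56.122500 (opposite signs)
step 1: m = 6.885000, f(m) = 14.223225 > 0 → root in [4.320000, 6.885000]
step 2: m = 5.602500, f(m) = -1.791994 < 0 → root in [5.602500, 6.885000]
step 3: m = 6.243750, f(m) = 5.804414 > 0 → root in [5.602500, 6.243750]

[5.602500, 6.243750]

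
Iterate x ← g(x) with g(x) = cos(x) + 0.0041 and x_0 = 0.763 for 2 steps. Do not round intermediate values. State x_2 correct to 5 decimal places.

x_1 = g(0.763000) = 0.726866
x_2 = g(0.726866) = 0.751361

0.75136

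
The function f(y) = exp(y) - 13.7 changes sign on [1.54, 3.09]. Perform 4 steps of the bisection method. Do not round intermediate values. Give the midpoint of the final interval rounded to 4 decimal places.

f(1.540000) = -9.035410, f(3.090000) = 8.277078 (opposite signs)
step 1: m = 2.315000, f(m) = -3.575077 < 0 → root in [2.315000, 3.090000]
step 2: m = 2.702500, f(m) = 1.216978 > 0 → root in [2.315000, 2.702500]
step 3: m = 2.508750, f(m) = -1.410441 < 0 → root in [2.508750, 2.702500]
step 4: m = 2.605625, f(m) = -0.160315 < 0 → root in [2.605625, 2.702500]
Midpoint of [2.605625, 2.702500] = 2.654062

2.6541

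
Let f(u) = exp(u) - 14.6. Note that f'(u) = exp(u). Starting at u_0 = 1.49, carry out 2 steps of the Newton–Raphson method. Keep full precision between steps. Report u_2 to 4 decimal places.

3.1135

u_0 = 1.490000: f = -10.162904, f' = 4.437096 → u_1 = 1.490000 - (-10.162904)/(4.437096) = 3.780441
u_1 = 3.780441: f = 29.235359, f' = 43.835359 → u_2 = 3.780441 - (29.235359)/(43.835359) = 3.113505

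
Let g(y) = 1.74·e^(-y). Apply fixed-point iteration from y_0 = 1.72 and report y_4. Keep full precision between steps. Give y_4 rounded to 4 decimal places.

1.0696

y_1 = g(1.720000) = 0.311575
y_2 = g(0.311575) = 1.274189
y_3 = g(1.274189) = 0.486604
y_4 = g(0.486604) = 1.069596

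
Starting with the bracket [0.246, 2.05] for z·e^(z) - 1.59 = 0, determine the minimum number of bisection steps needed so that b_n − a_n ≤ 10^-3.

11

Initial width b − a = 2.05 − 0.246 = 1.804000.
After n steps the width is (b−a)/2^n; need (b−a)/2^n ≤ 10^-3.
So n ≥ log₂(1.804000/10^-3) = log₂(1804.0000) ≈ 10.8170.
Hence n = 11.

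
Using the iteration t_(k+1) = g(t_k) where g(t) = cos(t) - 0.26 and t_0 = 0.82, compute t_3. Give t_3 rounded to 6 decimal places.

0.534762

t_1 = g(0.820000) = 0.422221
t_2 = g(0.422221) = 0.652181
t_3 = g(0.652181) = 0.534762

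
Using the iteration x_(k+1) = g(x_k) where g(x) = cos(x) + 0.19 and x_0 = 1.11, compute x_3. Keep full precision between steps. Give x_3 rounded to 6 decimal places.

0.734274

x_1 = g(1.110000) = 0.634662
x_2 = g(0.634662) = 0.995272
x_3 = g(0.995272) = 0.734274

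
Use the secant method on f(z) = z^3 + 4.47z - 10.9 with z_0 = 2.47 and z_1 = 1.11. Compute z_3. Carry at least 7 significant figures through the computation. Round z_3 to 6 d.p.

1.600863

Secant update: z_(k+1) = z_k − f(z_k)·(z_k − z_(k-1))/(f(z_k) − f(z_(k-1))).
f(z_0) = 15.210123, f(z_1) = -4.570669
z_2 = 1.110000 - (-4.570669)·(1.110000 - 2.470000)/(-4.570669 - (15.210123)) = 1.424250; f(z_2) = -1.644531
z_3 = 1.424250 - (-1.644531)·(1.424250 - 1.110000)/(-1.644531 - (-4.570669)) = 1.600863; f(z_3) = 0.358484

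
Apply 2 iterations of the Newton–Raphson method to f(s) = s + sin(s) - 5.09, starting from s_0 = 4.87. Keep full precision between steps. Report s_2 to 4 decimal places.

Newton update: s ← s − f(s)/f'(s).
f'(s) = 1 + cos(s)
s_0 = 4.870000: f = -1.207605, f' = 1.156959 → s_1 = 4.870000 - (-1.207605)/(1.156959) = 5.913775
s_1 = 5.913775: f = 0.462709, f' = 1.932540 → s_2 = 5.913775 - (0.462709)/(1.932540) = 5.674344

5.6743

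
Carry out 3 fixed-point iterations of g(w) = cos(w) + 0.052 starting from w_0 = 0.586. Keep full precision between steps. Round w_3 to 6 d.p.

0.826314

w_1 = g(0.586000) = 0.885159
w_2 = g(0.885159) = 0.685166
w_3 = g(0.685166) = 0.826314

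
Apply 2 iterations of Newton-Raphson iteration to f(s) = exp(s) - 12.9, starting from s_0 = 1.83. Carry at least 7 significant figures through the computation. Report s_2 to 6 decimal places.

Newton update: s ← s − f(s)/f'(s).
f'(s) = exp(s)
s_0 = 1.830000: f = -6.666113, f' = 6.233887 → s_1 = 1.830000 - (-6.666113)/(6.233887) = 2.899335
s_1 = 2.899335: f = 5.262064, f' = 18.162064 → s_2 = 2.899335 - (5.262064)/(18.162064) = 2.609607

2.609607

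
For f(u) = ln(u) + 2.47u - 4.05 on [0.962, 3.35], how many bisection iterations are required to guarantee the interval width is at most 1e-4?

15

Initial width b − a = 3.35 − 0.962 = 2.388000.
After n steps the width is (b−a)/2^n; need (b−a)/2^n ≤ 1e-4.
So n ≥ log₂(2.388000/1e-4) = log₂(23880.0000) ≈ 14.5435.
Hence n = 15.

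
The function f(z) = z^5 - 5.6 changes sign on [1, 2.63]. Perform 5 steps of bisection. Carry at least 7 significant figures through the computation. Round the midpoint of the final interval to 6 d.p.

1.432969

f(1.000000) = -4.600000, f(2.630000) = 120.228420 (opposite signs)
step 1: m = 1.815000, f(m) = 14.096232 > 0 → root in [1.000000, 1.815000]
step 2: m = 1.407500, f(m) = -0.076148 < 0 → root in [1.407500, 1.815000]
step 3: m = 1.611250, f(m) = 5.259621 > 0 → root in [1.407500, 1.611250]
step 4: m = 1.509375, f(m) = 2.234040 > 0 → root in [1.407500, 1.509375]
step 5: m = 1.458438, f(m) = 0.998407 > 0 → root in [1.407500, 1.458438]
Midpoint of [1.407500, 1.458438] = 1.432969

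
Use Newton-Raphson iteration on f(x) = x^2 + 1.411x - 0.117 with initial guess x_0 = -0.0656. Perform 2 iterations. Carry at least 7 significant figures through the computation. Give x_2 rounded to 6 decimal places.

Newton update: x ← x − f(x)/f'(x).
f'(x) = 2x + 1.411
x_0 = -0.065600: f = -0.205258, f' = 1.279800 → x_1 = -0.065600 - (-0.205258)/(1.279800) = 0.094783
x_1 = 0.094783: f = 0.025723, f' = 1.600566 → x_2 = 0.094783 - (0.025723)/(1.600566) = 0.078712

0.078712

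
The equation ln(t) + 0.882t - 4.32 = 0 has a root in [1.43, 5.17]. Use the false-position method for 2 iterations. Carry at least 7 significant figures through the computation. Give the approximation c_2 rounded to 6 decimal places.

3.499497

False-position update: c = (a·f(b) − b·f(a))/(f(b) − f(a)); replace the endpoint whose sign matches f(c).
f(1.430000) = -2.701066, f(5.170000) = 1.882813
step 1: c = 3.633807, f(c) = 0.175299 > 0 → new bracket [1.430000, 3.633807]
step 2: c = 3.499497, f(c) = 0.019176 > 0 → new bracket [1.430000, 3.499497]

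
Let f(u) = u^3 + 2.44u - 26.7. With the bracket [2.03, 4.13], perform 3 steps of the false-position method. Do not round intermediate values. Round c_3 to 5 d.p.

f(2.030000) = -13.381373, f(4.130000) = 53.822197
step 1: c = 2.448146, f(c) = -6.053766 < 0 → new bracket [2.448146, 4.130000]
step 2: c = 2.618190, f(c) = -2.364142 < 0 → new bracket [2.618190, 4.130000]
step 3: c = 2.681802, f(c) = -0.868719 < 0 → new bracket [2.681802, 4.130000]

2.68180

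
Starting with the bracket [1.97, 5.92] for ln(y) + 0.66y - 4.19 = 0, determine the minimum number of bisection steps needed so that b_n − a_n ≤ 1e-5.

19

Initial width b − a = 5.92 − 1.97 = 3.950000.
After n steps the width is (b−a)/2^n; need (b−a)/2^n ≤ 1e-5.
So n ≥ log₂(3.950000/1e-5) = log₂(395000.0000) ≈ 18.5915.
Hence n = 19.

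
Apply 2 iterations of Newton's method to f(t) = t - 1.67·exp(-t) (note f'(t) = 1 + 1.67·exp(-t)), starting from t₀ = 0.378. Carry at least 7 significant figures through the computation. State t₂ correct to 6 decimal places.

0.771532

t_0 = 0.378000: f = -0.766335, f' = 2.144335 → t_1 = 0.378000 - (-0.766335)/(2.144335) = 0.735377
t_1 = 0.735377: f = -0.065096, f' = 1.800473 → t_2 = 0.735377 - (-0.065096)/(1.800473) = 0.771532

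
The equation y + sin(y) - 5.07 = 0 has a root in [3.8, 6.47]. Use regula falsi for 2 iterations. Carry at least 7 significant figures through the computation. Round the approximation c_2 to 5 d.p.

5.61562

f(3.800000) = -1.881858, f(6.470000) = 1.585730
step 1: c = 5.249007, f(c) = -0.680435 < 0 → new bracket [5.249007, 6.470000]
step 2: c = 5.615621, f(c) = -0.073455 < 0 → new bracket [5.615621, 6.470000]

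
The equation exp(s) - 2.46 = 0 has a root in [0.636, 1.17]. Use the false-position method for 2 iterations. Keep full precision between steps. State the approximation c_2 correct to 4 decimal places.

f(0.636000) = -0.571090, f(1.170000) = 0.761993
step 1: c = 0.864765, f(c) = -0.085553 < 0 → new bracket [0.864765, 1.170000]
step 2: c = 0.895576, f(c) = -0.011255 < 0 → new bracket [0.895576, 1.170000]

0.8956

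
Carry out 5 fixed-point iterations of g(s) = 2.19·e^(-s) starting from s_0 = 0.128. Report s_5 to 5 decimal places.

s_1 = g(0.128000) = 1.926879
s_2 = g(1.926879) = 0.318868
s_3 = g(0.318868) = 1.592067
s_4 = g(1.592067) = 0.445675
s_5 = g(0.445675) = 1.402458

1.40246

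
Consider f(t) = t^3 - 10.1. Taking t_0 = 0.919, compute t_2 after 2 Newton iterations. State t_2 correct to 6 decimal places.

3.225150

f'(t) = 3t^2
t_0 = 0.919000: f = -9.323848, f' = 2.533683 → t_1 = 0.919000 - (-9.323848)/(2.533683) = 4.598959
t_1 = 4.598959: f = 87.169904, f' = 63.451259 → t_2 = 4.598959 - (87.169904)/(63.451259) = 3.225150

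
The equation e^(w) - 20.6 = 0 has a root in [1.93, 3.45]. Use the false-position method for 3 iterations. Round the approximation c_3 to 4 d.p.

3.0152

False-position update: c = (a·f(b) − b·f(a))/(f(b) − f(a)); replace the endpoint whose sign matches f(c).
f(1.930000) = -13.710490, f(3.450000) = 10.900392
step 1: c = 2.776778, f(c) = -4.532837 < 0 → new bracket [2.776778, 3.450000]
step 2: c = 2.974507, f(c) = -1.020026 < 0 → new bracket [2.974507, 3.450000]
step 3: c = 3.015195, f(c) = -0.206932 < 0 → new bracket [3.015195, 3.450000]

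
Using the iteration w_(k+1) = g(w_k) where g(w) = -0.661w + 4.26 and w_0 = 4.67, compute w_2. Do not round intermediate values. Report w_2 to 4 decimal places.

3.4846

w_1 = g(4.670000) = 1.173130
w_2 = g(1.173130) = 3.484561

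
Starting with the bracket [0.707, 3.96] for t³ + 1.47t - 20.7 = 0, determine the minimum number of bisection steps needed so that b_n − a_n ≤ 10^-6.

Initial width b − a = 3.96 − 0.707 = 3.253000.
After n steps the width is (b−a)/2^n; need (b−a)/2^n ≤ 10^-6.
So n ≥ log₂(3.253000/10^-6) = log₂(3253000.0000) ≈ 21.6333.
Hence n = 22.

22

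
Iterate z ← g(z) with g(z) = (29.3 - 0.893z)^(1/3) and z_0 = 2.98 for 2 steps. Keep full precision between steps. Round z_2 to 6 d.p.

z_1 = g(2.980000) = 2.986564
z_2 = g(2.986564) = 2.986345

2.986345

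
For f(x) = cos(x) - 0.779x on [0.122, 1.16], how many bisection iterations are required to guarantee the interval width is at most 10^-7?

Initial width b − a = 1.16 − 0.122 = 1.038000.
After n steps the width is (b−a)/2^n; need (b−a)/2^n ≤ 10^-7.
So n ≥ log₂(1.038000/10^-7) = log₂(10380000.0000) ≈ 23.3073.
Hence n = 24.

24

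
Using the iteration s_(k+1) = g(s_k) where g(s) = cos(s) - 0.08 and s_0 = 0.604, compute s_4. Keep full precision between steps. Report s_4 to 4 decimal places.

0.6769

s_1 = g(0.604000) = 0.743070
s_2 = g(0.743070) = 0.656395
s_3 = g(0.656395) = 0.712198
s_4 = g(0.712198) = 0.676928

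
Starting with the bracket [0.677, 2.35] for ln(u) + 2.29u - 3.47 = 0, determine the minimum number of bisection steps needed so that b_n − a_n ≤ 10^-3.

11

Initial width b − a = 2.35 − 0.677 = 1.673000.
After n steps the width is (b−a)/2^n; need (b−a)/2^n ≤ 10^-3.
So n ≥ log₂(1.673000/10^-3) = log₂(1673.0000) ≈ 10.7082.
Hence n = 11.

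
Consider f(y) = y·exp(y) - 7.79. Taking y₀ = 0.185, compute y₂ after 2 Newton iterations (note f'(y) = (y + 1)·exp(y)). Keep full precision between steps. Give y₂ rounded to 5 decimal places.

4.65139

y_0 = 0.185000: f = -7.567405, f' = 1.425814 → y_1 = 0.185000 - (-7.567405)/(1.425814) = 5.492428
y_1 = 5.492428: f = 1326.025095, f' = 1576.661256 → y_2 = 5.492428 - (1326.025095)/(1576.661256) = 4.651395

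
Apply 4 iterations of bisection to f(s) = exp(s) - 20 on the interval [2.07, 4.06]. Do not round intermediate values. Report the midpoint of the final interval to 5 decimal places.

f(2.070000) = -12.075177, f(4.060000) = 37.974311 (opposite signs)
step 1: m = 3.065000, f(m) = 1.434462 > 0 → root in [2.070000, 3.065000]
step 2: m = 2.567500, f(m) = -6.966799 < 0 → root in [2.567500, 3.065000]
step 3: m = 2.816250, f(m) = -3.285945 < 0 → root in [2.816250, 3.065000]
step 4: m = 2.940625, f(m) = -1.072328 < 0 → root in [2.940625, 3.065000]
Midpoint of [2.940625, 3.065000] = 3.002812

3.00281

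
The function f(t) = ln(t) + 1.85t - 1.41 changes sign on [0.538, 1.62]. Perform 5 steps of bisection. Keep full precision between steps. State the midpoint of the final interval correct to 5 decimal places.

f(0.538000) = -1.034597, f(1.620000) = 2.069426 (opposite signs)
step 1: m = 1.079000, f(m) = 0.662185 > 0 → root in [0.538000, 1.079000]
step 2: m = 0.808500, f(m) = -0.126850 < 0 → root in [0.808500, 1.079000]
step 3: m = 0.943750, f(m) = 0.278044 > 0 → root in [0.808500, 0.943750]
step 4: m = 0.876125, f(m) = 0.078585 > 0 → root in [0.808500, 0.876125]
step 5: m = 0.842313, f(m) = -0.023326 < 0 → root in [0.842313, 0.876125]
Midpoint of [0.842313, 0.876125] = 0.859219

0.85922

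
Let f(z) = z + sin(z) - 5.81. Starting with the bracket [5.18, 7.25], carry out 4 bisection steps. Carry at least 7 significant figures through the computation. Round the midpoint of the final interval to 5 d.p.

f(5.180000) = -1.522648, f(7.250000) = 2.263081 (opposite signs)
step 1: m = 6.215000, f(m) = 0.336868 > 0 → root in [5.180000, 6.215000]
step 2: m = 5.697500, f(m) = -0.665271 < 0 → root in [5.697500, 6.215000]
step 3: m = 5.956250, f(m) = -0.174892 < 0 → root in [5.956250, 6.215000]
step 4: m = 6.085625, f(m) = 0.079347 > 0 → root in [5.956250, 6.085625]
Midpoint of [5.956250, 6.085625] = 6.020938

6.02094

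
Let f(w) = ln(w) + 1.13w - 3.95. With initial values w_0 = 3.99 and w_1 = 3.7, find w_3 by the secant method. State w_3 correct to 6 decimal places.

f(w_0) = 1.942491, f(w_1) = 1.539333
w_2 = 3.700000 - (1.539333)·(3.700000 - 3.990000)/(1.539333 - (1.942491)) = 2.592727; f(w_2) = -0.067509
w_3 = 2.592727 - (-0.067509)·(2.592727 - 3.700000)/(-0.067509 - (1.539333)) = 2.639247; f(w_3) = 0.002843

2.639247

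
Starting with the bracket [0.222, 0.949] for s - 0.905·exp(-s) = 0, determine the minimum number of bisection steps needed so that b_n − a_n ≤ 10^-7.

23

Initial width b − a = 0.949 − 0.222 = 0.727000.
After n steps the width is (b−a)/2^n; need (b−a)/2^n ≤ 10^-7.
So n ≥ log₂(0.727000/10^-7) = log₂(7270000.0000) ≈ 22.7935.
Hence n = 23.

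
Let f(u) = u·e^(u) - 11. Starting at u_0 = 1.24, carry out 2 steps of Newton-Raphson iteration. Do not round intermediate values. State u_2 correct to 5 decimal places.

f'(u) = (u + 1)·e^(u)
u_0 = 1.240000: f = -6.715039, f' = 7.740574 → u_1 = 1.240000 - (-6.715039)/(7.740574) = 2.107512
u_1 = 2.107512: f = 6.340066, f' = 25.567810 → u_2 = 2.107512 - (6.340066)/(25.567810) = 1.859541

1.85954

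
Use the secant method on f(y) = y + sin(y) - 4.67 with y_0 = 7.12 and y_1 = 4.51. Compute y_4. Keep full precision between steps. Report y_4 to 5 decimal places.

f(y_0) = 3.192513, f(y_1) = -1.139589
y_2 = 4.510000 - (-1.139589)·(4.510000 - 7.120000)/(-1.139589 - (3.192513)) = 5.196578; f(y_2) = -0.358474
y_3 = 5.196578 - (-0.358474)·(5.196578 - 4.510000)/(-0.358474 - (-1.139589)) = 5.511667; f(y_3) = 0.144443
y_4 = 5.511667 - (0.144443)·(5.511667 - 5.196578)/(0.144443 - (-0.358474)) = 5.421170; f(y_4) = -0.007985

5.42117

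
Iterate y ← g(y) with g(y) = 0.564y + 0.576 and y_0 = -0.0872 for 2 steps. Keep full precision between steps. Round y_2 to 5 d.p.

y_1 = g(-0.087200) = 0.526819
y_2 = g(0.526819) = 0.873126

0.87313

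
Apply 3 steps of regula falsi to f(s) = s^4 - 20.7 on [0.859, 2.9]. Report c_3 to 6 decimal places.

False-position update: c = (a·f(b) − b·f(a))/(f(b) − f(a)); replace the endpoint whose sign matches f(c).
f(0.859000) = -20.155532, f(2.900000) = 50.028100
step 1: c = 1.445140, f(c) = -16.338461 < 0 → new bracket [1.445140, 2.900000]
step 2: c = 1.803305, f(c) = -10.125089 < 0 → new bracket [1.803305, 2.900000]
step 3: c = 1.987903, f(c) = -5.083619 < 0 → new bracket [1.987903, 2.900000]

1.987903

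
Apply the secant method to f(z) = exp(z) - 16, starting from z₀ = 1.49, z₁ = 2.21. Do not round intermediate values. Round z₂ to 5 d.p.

Secant update: z_(k+1) = z_k − f(z_k)·(z_k − z_(k-1))/(f(z_k) − f(z_(k-1))).
f(z_0) = -11.562904, f(z_1) = -6.884284
z_2 = 2.210000 - (-6.884284)·(2.210000 - 1.490000)/(-6.884284 - (-11.562904)) = 3.269433; f(z_2) = 10.296419

3.26943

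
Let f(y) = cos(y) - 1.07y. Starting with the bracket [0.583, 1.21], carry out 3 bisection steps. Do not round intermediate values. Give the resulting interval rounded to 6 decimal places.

f(0.583000) = 0.211005, f(1.210000) = -0.941681 (opposite signs)
step 1: m = 0.896500, f(m) = -0.334907 < 0 → root in [0.583000, 0.896500]
step 2: m = 0.739750, f(m) = -0.052895 < 0 → root in [0.583000, 0.739750]
step 3: m = 0.661375, f(m) = 0.081477 > 0 → root in [0.661375, 0.739750]

[0.661375, 0.739750]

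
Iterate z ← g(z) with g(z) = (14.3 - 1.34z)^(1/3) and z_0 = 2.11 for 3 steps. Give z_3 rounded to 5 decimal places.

2.24369

z_1 = g(2.110000) = 2.255385
z_2 = g(2.255385) = 2.242546
z_3 = g(2.242546) = 2.243685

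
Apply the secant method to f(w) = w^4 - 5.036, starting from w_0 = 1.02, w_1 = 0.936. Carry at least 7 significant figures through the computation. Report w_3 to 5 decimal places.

Secant update: w_(k+1) = w_k − f(w_k)·(w_k − w_(k-1))/(f(w_k) − f(w_(k-1))).
f(w_0) = -3.953568, f(w_1) = -4.268456
w_2 = 0.936000 - (-4.268456)·(0.936000 - 1.020000)/(-4.268456 - (-3.953568)) = 2.074660; f(w_2) = 13.490255
w_3 = 2.074660 - (13.490255)·(2.074660 - 0.936000)/(13.490255 - (-4.268456)) = 1.209686; f(w_3) = -2.894632

1.20969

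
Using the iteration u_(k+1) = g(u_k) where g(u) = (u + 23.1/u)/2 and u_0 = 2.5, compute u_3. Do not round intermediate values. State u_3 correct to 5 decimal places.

u_1 = g(2.500000) = 5.870000
u_2 = g(5.870000) = 4.902632
u_3 = g(4.902632) = 4.807193

4.80719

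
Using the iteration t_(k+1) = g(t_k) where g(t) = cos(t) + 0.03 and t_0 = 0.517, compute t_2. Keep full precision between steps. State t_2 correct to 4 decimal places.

0.6522

t_1 = g(0.517000) = 0.899306
t_2 = g(0.899306) = 0.652154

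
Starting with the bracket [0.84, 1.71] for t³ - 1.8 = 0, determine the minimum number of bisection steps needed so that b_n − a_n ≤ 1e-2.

Initial width b − a = 1.71 − 0.84 = 0.870000.
After n steps the width is (b−a)/2^n; need (b−a)/2^n ≤ 1e-2.
So n ≥ log₂(0.870000/1e-2) = log₂(87.0000) ≈ 6.4429.
Hence n = 7.

7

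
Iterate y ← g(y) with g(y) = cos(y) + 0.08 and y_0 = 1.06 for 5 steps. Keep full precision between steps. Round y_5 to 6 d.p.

y_1 = g(1.060000) = 0.568872
y_2 = g(0.568872) = 0.922509
y_3 = g(0.922509) = 0.683822
y_4 = g(0.683822) = 0.855164
y_5 = g(0.855164) = 0.736095

0.736095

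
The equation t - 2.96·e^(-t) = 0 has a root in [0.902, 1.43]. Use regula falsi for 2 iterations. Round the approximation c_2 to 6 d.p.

1.043541

f(0.902000) = -0.299042, f(1.430000) = 0.721646
step 1: c = 1.056694, f(c) = 0.027788 > 0 → new bracket [0.902000, 1.056694]
step 2: c = 1.043541, f(c) = 0.001013 > 0 → new bracket [0.902000, 1.043541]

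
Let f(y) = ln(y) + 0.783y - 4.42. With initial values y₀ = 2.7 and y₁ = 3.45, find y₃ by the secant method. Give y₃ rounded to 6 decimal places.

Secant update: y_(k+1) = y_k − f(y_k)·(y_k − y_(k-1))/(f(y_k) − f(y_(k-1))).
f(y_0) = -1.312648, f(y_1) = -0.480276
y_2 = 3.450000 - (-0.480276)·(3.450000 - 2.700000)/(-0.480276 - (-1.312648)) = 3.882747; f(y_2) = -0.023266
y_3 = 3.882747 - (-0.023266)·(3.882747 - 3.450000)/(-0.023266 - (-0.480276)) = 3.904778; f(y_3) = -0.000358

3.904778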